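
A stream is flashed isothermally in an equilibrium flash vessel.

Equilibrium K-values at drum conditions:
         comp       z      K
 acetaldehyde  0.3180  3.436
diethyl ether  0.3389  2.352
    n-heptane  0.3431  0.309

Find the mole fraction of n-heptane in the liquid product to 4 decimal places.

Iterate (Newton) starting at ψ = 0.37:
  ψ = 0.3700: g = 0.39432, g' = -1.0929 → ψ = 0.7308
  ψ = 0.7308: g = 0.03017, g' = -1.0694 → ψ = 0.7590
  ψ = 0.7590: g = -0.00052, g' = -1.1079 → ψ = 0.7585
Converged at ψ = 0.7585.
Compositions from xᵢ = zᵢ/(1+ψ(Kᵢ−1)), yᵢ = Kᵢxᵢ:
  acetaldehyde: x = 0.1117, y = 0.3837
  diethyl ether: x = 0.1673, y = 0.3935
  n-heptane: x = 0.7210, y = 0.2228

x_n-heptane = 0.7210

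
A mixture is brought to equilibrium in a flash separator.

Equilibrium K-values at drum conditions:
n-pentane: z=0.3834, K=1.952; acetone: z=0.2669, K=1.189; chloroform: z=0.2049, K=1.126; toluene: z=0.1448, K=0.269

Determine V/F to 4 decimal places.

Newton iteration, V/F⁰ = 0.5:
  V/F = 0.5000: g = 0.15084, g' = -0.3625 → V/F = 0.9161
  V/F = 0.9161: g = -0.05931, g' = -0.8177 → V/F = 0.8436
  V/F = 0.8436: g = -0.00683, g' = -0.6431 → V/F = 0.8329
  V/F = 0.8329: g = -0.00010, g' = -0.6237 → V/F = 0.8328
Converged at V/F = 0.8328.

V/F = 0.8328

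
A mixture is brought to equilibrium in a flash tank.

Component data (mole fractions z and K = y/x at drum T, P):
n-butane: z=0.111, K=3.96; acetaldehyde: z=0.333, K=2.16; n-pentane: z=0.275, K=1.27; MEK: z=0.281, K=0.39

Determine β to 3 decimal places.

β = 0.838

Newton–Raphson from β = 0.47:
  β = 0.470: g = 0.2130, g' = -0.579 → β = 0.838
Converged at β = 0.838.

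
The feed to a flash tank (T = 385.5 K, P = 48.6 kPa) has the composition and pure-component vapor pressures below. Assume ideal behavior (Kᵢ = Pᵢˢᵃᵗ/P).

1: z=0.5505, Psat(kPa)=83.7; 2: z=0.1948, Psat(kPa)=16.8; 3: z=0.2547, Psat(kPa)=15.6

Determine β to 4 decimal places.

Raoult's law: Kᵢ = Pᵢˢᵃᵗ/P = Pᵢˢᵃᵗ/48.6.
  K_1 = 83.7/48.6 = 1.722222, K_2 = 16.8/48.6 = 0.345679, K_3 = 15.6/48.6 = 0.320988
Rachford–Rice: g(β) = Σ zᵢ(Kᵢ−1)/(1+β(Kᵢ−1)) = 0.
g(0) = ΣzᵢKᵢ − 1 = 0.0972 and g(1) = 1 − Σzᵢ/Kᵢ = -0.6767, so a root lies in (0, 1).
Newton iteration, β⁰ = 0.44:
  β = 0.4400: g = -0.12392, g' = -0.5686 → β = 0.2221
  β = 0.2221: g = -0.01016, g' = -0.4903 → β = 0.2014
  β = 0.2014: g = -0.00003, g' = -0.4871 → β = 0.2013
Converged at β = 0.2013.

β = 0.2013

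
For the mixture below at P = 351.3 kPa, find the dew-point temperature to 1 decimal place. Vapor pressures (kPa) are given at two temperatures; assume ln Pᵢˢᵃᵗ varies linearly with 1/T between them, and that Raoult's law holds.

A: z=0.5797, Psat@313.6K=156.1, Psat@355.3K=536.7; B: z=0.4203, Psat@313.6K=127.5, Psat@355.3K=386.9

T = 344.6 K

Dew-point temperature: Σzᵢ·P/Pᵢˢᵃᵗ(T) = 1. Interpolate ln Pᵢˢᵃᵗ = aᵢ + bᵢ/T.
  T = 313.6 K: ΣzᵢP/Pᵢˢᵃᵗ = 2.4627
  T = 355.3 K: ΣzᵢP/Pᵢˢᵃᵗ = 0.7611
  T = 334.5 K: ΣzᵢP/Pᵢˢᵃᵗ = 1.3173
  T = 344.9 K: ΣzᵢP/Pᵢˢᵃᵗ = 0.9929
  T = 339.7 K: ΣzᵢP/Pᵢˢᵃᵗ = 1.1412
  T = 342.3 K: ΣzᵢP/Pᵢˢᵃᵗ = 1.0639
Interpolating between 342.3 K and 344.9 K gives T ≈ 344.6 K.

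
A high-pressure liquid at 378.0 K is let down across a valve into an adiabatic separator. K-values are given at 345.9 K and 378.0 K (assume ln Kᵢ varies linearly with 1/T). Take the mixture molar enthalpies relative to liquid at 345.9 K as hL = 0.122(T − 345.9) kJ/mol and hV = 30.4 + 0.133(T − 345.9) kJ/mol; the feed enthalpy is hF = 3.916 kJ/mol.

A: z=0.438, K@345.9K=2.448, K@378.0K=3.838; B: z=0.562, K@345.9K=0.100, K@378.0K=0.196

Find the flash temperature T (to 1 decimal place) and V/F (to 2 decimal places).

Adiabatic flash: solve Rachford–Rice at each trial T, then check hF = ψ·hV(T) + (1−ψ)·hL(T).
  T = 345.9 K: K = (2.448, 0.100), RR gives ψ = 0.099, H_out = 2.996 kJ/mol
  T = 378.0 K: K = (3.838, 0.196), RR gives ψ = 0.347, H_out = 14.580 kJ/mol
  T = 361.9 K: K = (3.094, 0.142), RR gives ψ = 0.242, H_out = 9.353 kJ/mol
  T = 353.9 K: K = (2.759, 0.120), RR gives ψ = 0.178, H_out = 6.405 kJ/mol
  T = 349.9 K: K = (2.601, 0.109), RR gives ψ = 0.141, H_out = 4.774 kJ/mol
  T = 347.9 K: K = (2.524, 0.105), RR gives ψ = 0.120, H_out = 3.905 kJ/mol
Linear interpolation between T = 347.9 (H_out = 3.905) and T = 349.9 (H_out = 4.774) on hF = 3.916 gives T ≈ 347.9 K, at which ψ = 0.12.

T = 347.9 K, V/F = 0.12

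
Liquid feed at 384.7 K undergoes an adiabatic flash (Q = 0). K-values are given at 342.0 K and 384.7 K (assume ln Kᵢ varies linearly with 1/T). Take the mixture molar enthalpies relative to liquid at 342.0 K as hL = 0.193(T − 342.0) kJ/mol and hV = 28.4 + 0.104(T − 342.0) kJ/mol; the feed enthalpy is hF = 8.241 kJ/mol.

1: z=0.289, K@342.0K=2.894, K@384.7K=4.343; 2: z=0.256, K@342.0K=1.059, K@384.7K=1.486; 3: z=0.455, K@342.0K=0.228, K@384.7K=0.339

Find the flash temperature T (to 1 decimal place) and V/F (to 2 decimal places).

Adiabatic flash: solve Rachford–Rice at each trial T, then check hF = ψ·hV(T) + (1−ψ)·hL(T).
  T = 342.0 K: K = (2.894, 1.059, 0.228), RR gives ψ = 0.196, H_out = 5.573 kJ/mol
  T = 384.7 K: K = (4.343, 1.486, 0.339), RR gives ψ = 0.513, H_out = 20.871 kJ/mol
  T = 363.4 K: K = (3.589, 1.268, 0.281), RR gives ψ = 0.369, H_out = 13.909 kJ/mol
  T = 352.7 K: K = (3.234, 1.162, 0.254), RR gives ψ = 0.288, H_out = 9.974 kJ/mol
  T = 347.4 K: K = (3.063, 1.110, 0.241), RR gives ψ = 0.244, H_out = 7.864 kJ/mol
  T = 350.0 K: K = (3.146, 1.136, 0.247), RR gives ψ = 0.266, H_out = 8.915 kJ/mol
  T = 348.7 K: K = (3.105, 1.123, 0.244), RR gives ψ = 0.255, H_out = 8.393 kJ/mol
Linear interpolation between T = 347.4 (H_out = 7.864) and T = 348.7 (H_out = 8.393) on hF = 8.241 gives T ≈ 348.3 K, at which ψ = 0.25.

T = 348.3 K, V/F = 0.25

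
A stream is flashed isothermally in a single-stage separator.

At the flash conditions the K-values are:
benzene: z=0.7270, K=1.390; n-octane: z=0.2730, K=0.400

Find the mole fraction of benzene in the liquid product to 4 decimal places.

Rachford–Rice: g(V/F) = Σ zᵢ(Kᵢ−1)/(1+V/F(Kᵢ−1)) = 0.
Check two-phase: ΣzᵢKᵢ = 1.1197 > 1 and Σzᵢ/Kᵢ = 1.2055 > 1, so g(0) = 0.1197 > 0 and g(1) = -0.2055 < 0.
Newton–Raphson from V/F = 0.59:
  V/F = 0.5900: g = -0.02307, g' = -0.3086 → V/F = 0.5152
  V/F = 0.5152: g = -0.00101, g' = -0.2826 → V/F = 0.5117
Converged at V/F = 0.5117.
Compositions from xᵢ = zᵢ/(1+V/F(Kᵢ−1)), yᵢ = Kᵢxᵢ:
  benzene: x = 0.6061, y = 0.8424
  n-octane: x = 0.3939, y = 0.1576

x_benzene = 0.6061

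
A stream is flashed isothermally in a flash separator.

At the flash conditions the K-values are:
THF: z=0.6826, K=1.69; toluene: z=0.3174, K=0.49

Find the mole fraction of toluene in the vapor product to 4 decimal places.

Rachford–Rice: g(V/F) = Σ zᵢ(Kᵢ−1)/(1+V/F(Kᵢ−1)) = 0.
Feasibility: ΣzᵢKᵢ = 1.3091, Σzᵢ/Kᵢ = 1.0517 — both > 1, two phases present.
Binary case is linear: z₁(K₁−1)(1+V/F(K₂−1)) + z₂(K₂−1)(1+V/F(K₁−1)) = 0
⇒ V/F = [z₁(K₁−1)+z₂(K₂−1)] / [−(K₁−1)(K₂−1)] = 0.30912/0.35190 = 0.8784
Compositions from xᵢ = zᵢ/(1+V/F(Kᵢ−1)), yᵢ = Kᵢxᵢ:
  THF: x = 0.4250, y = 0.7183
  toluene: x = 0.5750, y = 0.2818

y_toluene = 0.2818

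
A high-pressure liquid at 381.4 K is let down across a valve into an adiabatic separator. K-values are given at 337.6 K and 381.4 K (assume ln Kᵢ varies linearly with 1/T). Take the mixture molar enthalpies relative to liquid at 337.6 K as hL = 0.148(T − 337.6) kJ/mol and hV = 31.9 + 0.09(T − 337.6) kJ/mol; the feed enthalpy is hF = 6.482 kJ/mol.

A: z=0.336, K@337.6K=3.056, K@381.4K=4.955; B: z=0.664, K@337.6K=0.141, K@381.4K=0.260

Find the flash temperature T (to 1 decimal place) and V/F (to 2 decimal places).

T = 350.5 K, V/F = 0.15

Adiabatic flash: solve Rachford–Rice at each trial T, then check hF = ψ·hV(T) + (1−ψ)·hL(T).
  T = 337.6 K: K = (3.056, 0.141), RR gives ψ = 0.068, H_out = 2.175 kJ/mol
  T = 381.4 K: K = (4.955, 0.260), RR gives ψ = 0.286, H_out = 14.884 kJ/mol
  T = 359.5 K: K = (3.949, 0.195), RR gives ψ = 0.192, H_out = 9.130 kJ/mol
  T = 348.6 K: K = (3.490, 0.167), RR gives ψ = 0.137, H_out = 5.899 kJ/mol
  T = 354.1 K: K = (3.718, 0.181), RR gives ψ = 0.166, H_out = 7.573 kJ/mol
  T = 351.4 K: K = (3.605, 0.174), RR gives ψ = 0.152, H_out = 6.764 kJ/mol
  T = 350.0 K: K = (3.547, 0.170), RR gives ψ = 0.144, H_out = 6.335 kJ/mol
Linear interpolation between T = 350.0 (H_out = 6.335) and T = 351.4 (H_out = 6.764) on hF = 6.482 gives T ≈ 350.5 K, at which ψ = 0.15.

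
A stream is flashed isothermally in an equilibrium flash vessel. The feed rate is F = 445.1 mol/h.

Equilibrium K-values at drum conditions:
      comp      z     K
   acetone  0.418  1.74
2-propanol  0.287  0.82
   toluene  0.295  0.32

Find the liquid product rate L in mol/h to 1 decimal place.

L = 376.0 mol/h

Material balance + equilibrium reduce to Σ zᵢ(Kᵢ−1)/(1+V/F(Kᵢ−1)) = 0.
Check two-phase: ΣzᵢKᵢ = 1.057 > 1 and Σzᵢ/Kᵢ = 1.512 > 1, so g(0) = 0.057 > 0 and g(1) = -0.512 < 0.
Newton iteration, V/F⁰ = 0.35:
  V/F = 0.350: g = -0.0727, g' = -0.390 → V/F = 0.164
  V/F = 0.164: g = -0.0030, g' = -0.365 → V/F = 0.155
Converged at V/F = 0.155.
Then V = V/F·F = 0.1553·445.1 = 69.1 mol/h and L = F − V = 376.0 mol/h.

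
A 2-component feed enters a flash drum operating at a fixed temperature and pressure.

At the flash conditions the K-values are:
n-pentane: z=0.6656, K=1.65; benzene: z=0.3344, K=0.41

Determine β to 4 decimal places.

β = 0.6137

Rachford–Rice: g(β) = Σ zᵢ(Kᵢ−1)/(1+β(Kᵢ−1)) = 0.
g(0) = ΣzᵢKᵢ − 1 = 0.2353 and g(1) = 1 − Σzᵢ/Kᵢ = -0.2190, so a root lies in (0, 1).
Binary case is linear: z₁(K₁−1)(1+β(K₂−1)) + z₂(K₂−1)(1+β(K₁−1)) = 0
⇒ β = [z₁(K₁−1)+z₂(K₂−1)] / [−(K₁−1)(K₂−1)] = 0.23534/0.38350 = 0.6137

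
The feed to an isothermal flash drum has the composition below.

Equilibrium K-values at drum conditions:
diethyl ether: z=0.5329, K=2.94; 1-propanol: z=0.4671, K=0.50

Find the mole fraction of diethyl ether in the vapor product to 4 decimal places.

Material balance + equilibrium reduce to Σ zᵢ(Kᵢ−1)/(1+V/F(Kᵢ−1)) = 0.
g(0) = ΣzᵢKᵢ − 1 = 0.8003 and g(1) = 1 − Σzᵢ/Kᵢ = -0.1155, so a root lies in (0, 1).
Binary case is linear: z₁(K₁−1)(1+V/F(K₂−1)) + z₂(K₂−1)(1+V/F(K₁−1)) = 0
⇒ V/F = [z₁(K₁−1)+z₂(K₂−1)] / [−(K₁−1)(K₂−1)] = 0.80028/0.97000 = 0.8250
Compositions from xᵢ = zᵢ/(1+V/F(Kᵢ−1)), yᵢ = Kᵢxᵢ:
  diethyl ether: x = 0.2049, y = 0.6025
  1-propanol: x = 0.7951, y = 0.3975

y_diethyl ether = 0.6025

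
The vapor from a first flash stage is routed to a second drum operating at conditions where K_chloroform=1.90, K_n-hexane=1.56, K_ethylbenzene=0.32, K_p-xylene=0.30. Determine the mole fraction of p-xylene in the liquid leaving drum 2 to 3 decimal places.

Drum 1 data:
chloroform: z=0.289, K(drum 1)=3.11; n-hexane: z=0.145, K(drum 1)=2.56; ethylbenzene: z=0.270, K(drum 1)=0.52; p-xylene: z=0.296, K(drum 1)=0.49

Drum 1:
Newton iteration, ψ₁⁰ = 0.36:
  ψ₁ = 0.360: g = 0.1498, g' = -0.767 → ψ₁ = 0.555
  ψ₁ = 0.555: g = 0.0146, g' = -0.640 → ψ₁ = 0.578
Converged at ψ₁ = 0.578.
Drum-1 compositions:
  chloroform: x = 0.130, y = 0.405
  n-hexane: x = 0.076, y = 0.195
  ethylbenzene: x = 0.374, y = 0.194
  p-xylene: x = 0.420, y = 0.206
Drum-2 feed = drum-1 vapor: z₂ = (0.4048, 0.1951, 0.1944, 0.2057).
Drum 2:
Let ψ₂ = V/F and solve Σ zᵢ(Kᵢ−1)/(1+ψ₂(Kᵢ−1)) = 0.
Feasibility: ΣzᵢKᵢ = 1.197, Σzᵢ/Kᵢ = 1.631 — both > 1, two phases present.
Newton iteration, ψ₂⁰ = 0.37:
  ψ₂ = 0.370: g = -0.0071, g' = -0.571 → ψ₂ = 0.358
  ψ₂ = 0.358: g = -0.0000, g' = -0.566 → ψ₂ = 0.357
Converged at ψ₂ = 0.357.
  chloroform: x = 0.306, y = 0.582
  n-hexane: x = 0.163, y = 0.254
  ethylbenzene: x = 0.257, y = 0.082
  p-xylene: x = 0.274, y = 0.082

x_p-xylene (drum 2) = 0.274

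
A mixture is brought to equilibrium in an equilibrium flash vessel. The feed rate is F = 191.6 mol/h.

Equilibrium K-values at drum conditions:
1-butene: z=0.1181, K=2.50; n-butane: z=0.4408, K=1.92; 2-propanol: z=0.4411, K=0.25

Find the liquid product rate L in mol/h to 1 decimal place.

Rachford–Rice: g(ψ) = Σ zᵢ(Kᵢ−1)/(1+ψ(Kᵢ−1)) = 0.
Check two-phase: ΣzᵢKᵢ = 1.2519 > 1 and Σzᵢ/Kᵢ = 2.0412 > 1, so g(0) = 0.2519 > 0 and g(1) = -1.0412 < 0.
Iterate (Newton) starting at ψ = 0.37:
  ψ = 0.3700: g = -0.04142, g' = -0.7929 → ψ = 0.3178
  ψ = 0.3178: g = -0.00057, g' = -0.7729 → ψ = 0.3170
Converged at ψ = 0.3170.
Then V = ψ·F = 0.3170·191.6 = 60.7 mol/h and L = F − V = 130.9 mol/h.

L = 130.9 mol/h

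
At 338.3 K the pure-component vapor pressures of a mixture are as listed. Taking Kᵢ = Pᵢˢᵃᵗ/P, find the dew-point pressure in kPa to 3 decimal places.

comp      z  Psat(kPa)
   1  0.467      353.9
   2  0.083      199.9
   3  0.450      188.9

At the dew point ψ → 1, so Σzᵢ/Kᵢ = 1 with Kᵢ = Pᵢˢᵃᵗ/P ⇒ 1/P = Σzᵢ/Pᵢˢᵃᵗ.
1/P = 0.467/353.9 + 0.083/199.9 + 0.450/188.9 = 0.004117 ⇒ P = 242.895 kPa

Pdew = 242.895 kPa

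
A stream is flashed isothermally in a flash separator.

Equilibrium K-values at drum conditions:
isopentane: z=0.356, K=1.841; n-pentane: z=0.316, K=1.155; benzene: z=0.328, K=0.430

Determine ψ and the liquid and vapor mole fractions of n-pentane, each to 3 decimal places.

ψ = 0.484, x_n-pentane = 0.294, y_n-pentane = 0.339

Newton–Raphson from ψ = 0.31:
  ψ = 0.310: g = 0.0571, g' = -0.323 → ψ = 0.487
  ψ = 0.487: g = -0.0009, g' = -0.338 → ψ = 0.484
Converged at ψ = 0.484.
Compositions from xᵢ = zᵢ/(1+ψ(Kᵢ−1)), yᵢ = Kᵢxᵢ:
  isopentane: x = 0.253, y = 0.466
  n-pentane: x = 0.294, y = 0.339
  benzene: x = 0.453, y = 0.195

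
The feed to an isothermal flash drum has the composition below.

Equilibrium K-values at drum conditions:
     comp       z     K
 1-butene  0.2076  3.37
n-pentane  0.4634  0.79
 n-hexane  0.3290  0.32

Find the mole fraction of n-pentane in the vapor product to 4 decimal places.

y_n-pentane = 0.3793

Let ψ = V/F and solve Σ zᵢ(Kᵢ−1)/(1+ψ(Kᵢ−1)) = 0.
g(0) = ΣzᵢKᵢ − 1 = 0.1710 and g(1) = 1 − Σzᵢ/Kᵢ = -0.6763, so a root lies in (0, 1).
Newton–Raphson from ψ = 0.5:
  ψ = 0.5000: g = -0.22252, g' = -0.6190 → ψ = 0.1405
  ψ = 0.1405: g = 0.02147, g' = -0.8639 → ψ = 0.1654
  ψ = 0.1654: g = 0.00060, g' = -0.8169 → ψ = 0.1661
Converged at ψ = 0.1661.
Compositions from xᵢ = zᵢ/(1+ψ(Kᵢ−1)), yᵢ = Kᵢxᵢ:
  1-butene: x = 0.1490, y = 0.5020
  n-pentane: x = 0.4801, y = 0.3793
  n-hexane: x = 0.3709, y = 0.1187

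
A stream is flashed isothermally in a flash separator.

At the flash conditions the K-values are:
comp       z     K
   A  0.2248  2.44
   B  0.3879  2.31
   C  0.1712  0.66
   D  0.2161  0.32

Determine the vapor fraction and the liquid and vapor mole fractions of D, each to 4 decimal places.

ψ = 0.7953, x_D = 0.4706, y_D = 0.1506

Let ψ = V/F and solve Σ zᵢ(Kᵢ−1)/(1+ψ(Kᵢ−1)) = 0.
Check two-phase: ΣzᵢKᵢ = 1.6267 > 1 and Σzᵢ/Kᵢ = 1.1948 > 1, so g(0) = 0.6267 > 0 and g(1) = -0.1948 < 0.
Newton iteration, ψ⁰ = 0.5:
  ψ = 0.5000: g = 0.20246, g' = -0.6587 → ψ = 0.8074
  ψ = 0.8074: g = -0.00942, g' = -0.7858 → ψ = 0.7954
  ψ = 0.7954: g = -0.00008, g' = -0.7721 → ψ = 0.7953
Converged at ψ = 0.7953.
Compositions from xᵢ = zᵢ/(1+ψ(Kᵢ−1)), yᵢ = Kᵢxᵢ:
  A: x = 0.1048, y = 0.2557
  B: x = 0.1900, y = 0.4389
  C: x = 0.2346, y = 0.1549
  D: x = 0.4706, y = 0.1506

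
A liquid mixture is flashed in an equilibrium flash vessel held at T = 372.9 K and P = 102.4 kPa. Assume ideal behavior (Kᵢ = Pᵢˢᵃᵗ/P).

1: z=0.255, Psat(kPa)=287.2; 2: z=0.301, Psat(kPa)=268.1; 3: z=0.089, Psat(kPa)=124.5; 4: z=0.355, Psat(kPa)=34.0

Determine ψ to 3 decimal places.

Raoult's law: Kᵢ = Pᵢˢᵃᵗ/P = Pᵢˢᵃᵗ/102.4.
  K_1 = 287.2/102.4 = 2.80469, K_2 = 268.1/102.4 = 2.61816, K_3 = 124.5/102.4 = 1.21582, K_4 = 34.0/102.4 = 0.33203
Material balance + equilibrium reduce to Σ zᵢ(Kᵢ−1)/(1+ψ(Kᵢ−1)) = 0.
g(0) = ΣzᵢKᵢ − 1 = 0.729 and g(1) = 1 − Σzᵢ/Kᵢ = -0.348, so a root lies in (0, 1).
Newton iteration, ψ⁰ = 0.5:
  ψ = 0.500: g = 0.1724, g' = -0.831 → ψ = 0.708
  ψ = 0.708: g = -0.0038, g' = -0.904 → ψ = 0.703
Converged at ψ = 0.703.

ψ = 0.703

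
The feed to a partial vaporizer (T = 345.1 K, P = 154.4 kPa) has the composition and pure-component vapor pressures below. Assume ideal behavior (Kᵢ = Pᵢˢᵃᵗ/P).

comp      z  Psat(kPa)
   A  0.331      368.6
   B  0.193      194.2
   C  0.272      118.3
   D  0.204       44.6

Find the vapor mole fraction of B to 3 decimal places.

y_B = 0.213

Raoult's law: Kᵢ = Pᵢˢᵃᵗ/P = Pᵢˢᵃᵗ/154.4.
  K_A = 368.6/154.4 = 2.38731, K_B = 194.2/154.4 = 1.25777, K_C = 118.3/154.4 = 0.76619, K_D = 44.6/154.4 = 0.28886
Rachford–Rice: g(ψ) = Σ zᵢ(Kᵢ−1)/(1+ψ(Kᵢ−1)) = 0.
g(0) = ΣzᵢKᵢ − 1 = 0.300 and g(1) = 1 − Σzᵢ/Kᵢ = -0.353, so a root lies in (0, 1).
Newton–Raphson from ψ = 0.5:
  ψ = 0.500: g = 0.0181, g' = -0.500 → ψ = 0.536
Converged at ψ = 0.536.
Compositions from xᵢ = zᵢ/(1+ψ(Kᵢ−1)), yᵢ = Kᵢxᵢ:
  A: x = 0.190, y = 0.453
  B: x = 0.170, y = 0.213
  C: x = 0.311, y = 0.238
  D: x = 0.330, y = 0.095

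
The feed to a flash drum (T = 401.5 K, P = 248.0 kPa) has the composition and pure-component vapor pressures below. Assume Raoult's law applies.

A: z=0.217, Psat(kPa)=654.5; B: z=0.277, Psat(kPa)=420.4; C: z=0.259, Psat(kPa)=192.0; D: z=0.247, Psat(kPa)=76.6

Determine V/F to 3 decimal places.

Raoult's law: Kᵢ = Pᵢˢᵃᵗ/P = Pᵢˢᵃᵗ/248.0.
  K_A = 654.5/248.0 = 2.63911, K_B = 420.4/248.0 = 1.69516, K_C = 192.0/248.0 = 0.77419, K_D = 76.6/248.0 = 0.30887
Rachford–Rice: g(V/F) = Σ zᵢ(Kᵢ−1)/(1+V/F(Kᵢ−1)) = 0.
g(0) = ΣzᵢKᵢ − 1 = 0.319 and g(1) = 1 − Σzᵢ/Kᵢ = -0.380, so a root lies in (0, 1).
Newton iteration, V/F⁰ = 0.4:
  V/F = 0.400: g = 0.0653, g' = -0.536 → V/F = 0.522
  V/F = 0.522: g = -0.0003, g' = -0.547 → V/F = 0.521
Converged at V/F = 0.521.

V/F = 0.521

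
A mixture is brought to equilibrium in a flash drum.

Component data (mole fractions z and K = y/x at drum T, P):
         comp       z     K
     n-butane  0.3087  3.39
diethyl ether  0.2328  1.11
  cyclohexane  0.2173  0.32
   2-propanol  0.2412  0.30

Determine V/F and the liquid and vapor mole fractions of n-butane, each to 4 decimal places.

Material balance + equilibrium reduce to Σ zᵢ(Kᵢ−1)/(1+V/F(Kᵢ−1)) = 0.
g(0) = ΣzᵢKᵢ − 1 = 0.4468 and g(1) = 1 − Σzᵢ/Kᵢ = -0.7839, so a root lies in (0, 1).
Newton–Raphson from V/F = 0.5:
  V/F = 0.5000: g = -0.12324, g' = -0.8789 → V/F = 0.3598
Converged at V/F = 0.3598.
Compositions from xᵢ = zᵢ/(1+V/F(Kᵢ−1)), yᵢ = Kᵢxᵢ:
  n-butane: x = 0.1660, y = 0.5626
  diethyl ether: x = 0.2239, y = 0.2486
  cyclohexane: x = 0.2877, y = 0.0921
  2-propanol: x = 0.3224, y = 0.0967

V/F = 0.3598, x_n-butane = 0.1660, y_n-butane = 0.5626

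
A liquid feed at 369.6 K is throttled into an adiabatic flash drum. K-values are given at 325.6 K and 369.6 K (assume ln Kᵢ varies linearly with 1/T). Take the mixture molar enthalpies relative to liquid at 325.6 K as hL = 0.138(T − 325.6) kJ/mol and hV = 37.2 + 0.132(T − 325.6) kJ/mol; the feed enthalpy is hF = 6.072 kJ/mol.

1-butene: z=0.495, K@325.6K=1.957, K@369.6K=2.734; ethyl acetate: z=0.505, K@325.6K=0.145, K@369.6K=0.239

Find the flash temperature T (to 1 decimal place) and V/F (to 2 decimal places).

Adiabatic flash: solve Rachford–Rice at each trial T, then check hF = ψ·hV(T) + (1−ψ)·hL(T).
  T = 325.6 K: K = (1.957, 0.145), RR gives ψ = 0.051, H_out = 1.907 kJ/mol
  T = 369.6 K: K = (2.734, 0.239), RR gives ψ = 0.359, H_out = 19.340 kJ/mol
  T = 347.6 K: K = (2.338, 0.189), RR gives ψ = 0.233, H_out = 11.671 kJ/mol
  T = 336.6 K: K = (2.145, 0.166), RR gives ψ = 0.153, H_out = 7.190 kJ/mol
  T = 331.1 K: K = (2.050, 0.155), RR gives ψ = 0.105, H_out = 4.676 kJ/mol
  T = 333.9 K: K = (2.099, 0.161), RR gives ψ = 0.130, H_out = 5.984 kJ/mol
  T = 335.2 K: K = (2.121, 0.164), RR gives ψ = 0.141, H_out = 6.571 kJ/mol
Linear interpolation between T = 333.9 (H_out = 5.984) and T = 335.2 (H_out = 6.571) on hF = 6.072 gives T ≈ 334.1 K, at which ψ = 0.13.

T = 334.1 K, V/F = 0.13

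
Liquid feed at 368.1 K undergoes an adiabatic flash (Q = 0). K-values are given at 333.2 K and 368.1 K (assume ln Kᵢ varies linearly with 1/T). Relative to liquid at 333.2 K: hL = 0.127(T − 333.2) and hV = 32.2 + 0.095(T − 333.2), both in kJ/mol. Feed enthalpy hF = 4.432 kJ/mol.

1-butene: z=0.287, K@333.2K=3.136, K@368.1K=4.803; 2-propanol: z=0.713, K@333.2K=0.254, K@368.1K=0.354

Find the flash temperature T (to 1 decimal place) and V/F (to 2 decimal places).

Adiabatic flash: solve Rachford–Rice at each trial T, then check hF = ψ·hV(T) + (1−ψ)·hL(T).
  T = 333.2 K: K = (3.136, 0.254), RR gives ψ = 0.051, H_out = 1.640 kJ/mol
  T = 368.1 K: K = (4.803, 0.354), RR gives ψ = 0.257, H_out = 12.414 kJ/mol
  T = 350.6 K: K = (3.920, 0.302), RR gives ψ = 0.167, H_out = 7.498 kJ/mol
  T = 341.9 K: K = (3.516, 0.278), RR gives ψ = 0.114, H_out = 4.742 kJ/mol
  T = 337.5 K: K = (3.321, 0.266), RR gives ψ = 0.084, H_out = 3.226 kJ/mol
  T = 339.7 K: K = (3.418, 0.272), RR gives ψ = 0.099, H_out = 3.996 kJ/mol
Linear interpolation between T = 339.7 (H_out = 3.996) and T = 341.9 (H_out = 4.742) on hF = 4.432 gives T ≈ 341.0 K, at which ψ = 0.11.

T = 341.0 K, V/F = 0.11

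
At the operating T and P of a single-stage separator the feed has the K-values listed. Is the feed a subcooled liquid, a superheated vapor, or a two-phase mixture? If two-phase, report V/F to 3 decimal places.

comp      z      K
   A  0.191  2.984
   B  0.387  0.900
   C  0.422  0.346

ΣzᵢKᵢ = 1.064; Σzᵢ/Kᵢ = 1.714.
Both exceed 1, so a two-phase solution exists.
Rachford–Rice: g(ψ) = Σ zᵢ(Kᵢ−1)/(1+ψ(Kᵢ−1)) = 0.
Newton–Raphson from ψ = 0.51:
  ψ = 0.510: g = -0.2665, g' = -0.596 → ψ = 0.063
  ψ = 0.063: g = 0.0100, g' = -0.794 → ψ = 0.076
Converged at ψ = 0.076.

two-phase, V/F = 0.076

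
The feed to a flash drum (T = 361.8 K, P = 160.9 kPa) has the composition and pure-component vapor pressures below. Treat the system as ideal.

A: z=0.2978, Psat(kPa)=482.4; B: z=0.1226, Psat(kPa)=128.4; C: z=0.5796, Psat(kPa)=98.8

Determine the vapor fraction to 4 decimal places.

Raoult's law: Kᵢ = Pᵢˢᵃᵗ/P = Pᵢˢᵃᵗ/160.9.
  K_A = 482.4/160.9 = 2.998135, K_B = 128.4/160.9 = 0.798011, K_C = 98.8/160.9 = 0.614046
Material balance + equilibrium reduce to Σ zᵢ(Kᵢ−1)/(1+ψ(Kᵢ−1)) = 0.
Check two-phase: ΣzᵢKᵢ = 1.3466 > 1 and Σzᵢ/Kᵢ = 1.1969 > 1, so g(0) = 0.3466 > 0 and g(1) = -0.1969 < 0.
Newton iteration, ψ⁰ = 0.5:
  ψ = 0.5000: g = -0.00707, g' = -0.4363 → ψ = 0.4838
  ψ = 0.4838: g = 0.00006, g' = -0.4441 → ψ = 0.4839
Converged at ψ = 0.4839.

ψ = 0.4839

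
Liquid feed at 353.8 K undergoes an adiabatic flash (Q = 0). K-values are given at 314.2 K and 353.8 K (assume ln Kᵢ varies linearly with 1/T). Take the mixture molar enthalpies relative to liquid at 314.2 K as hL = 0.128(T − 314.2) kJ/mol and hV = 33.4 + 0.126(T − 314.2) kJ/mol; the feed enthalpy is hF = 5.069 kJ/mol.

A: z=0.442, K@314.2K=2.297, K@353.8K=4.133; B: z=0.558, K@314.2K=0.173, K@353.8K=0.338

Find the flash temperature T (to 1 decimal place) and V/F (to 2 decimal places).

T = 316.8 K, V/F = 0.14

Adiabatic flash: solve Rachford–Rice at each trial T, then check hF = ψ·hV(T) + (1−ψ)·hL(T).
  T = 314.2 K: K = (2.297, 0.173), RR gives ψ = 0.104, H_out = 3.482 kJ/mol
  T = 353.8 K: K = (4.133, 0.338), RR gives ψ = 0.490, H_out = 21.382 kJ/mol
  T = 334.0 K: K = (3.135, 0.247), RR gives ψ = 0.325, H_out = 13.390 kJ/mol
  T = 324.1 K: K = (2.696, 0.208), RR gives ψ = 0.229, H_out = 8.909 kJ/mol
  T = 319.1 K: K = (2.490, 0.190), RR gives ψ = 0.171, H_out = 6.333 kJ/mol
  T = 316.6 K: K = (2.390, 0.181), RR gives ψ = 0.138, H_out = 4.927 kJ/mol
  T = 317.9 K: K = (2.442, 0.185), RR gives ψ = 0.156, H_out = 5.670 kJ/mol
Linear interpolation between T = 316.6 (H_out = 4.927) and T = 317.9 (H_out = 5.670) on hF = 5.069 gives T ≈ 316.8 K, at which ψ = 0.14.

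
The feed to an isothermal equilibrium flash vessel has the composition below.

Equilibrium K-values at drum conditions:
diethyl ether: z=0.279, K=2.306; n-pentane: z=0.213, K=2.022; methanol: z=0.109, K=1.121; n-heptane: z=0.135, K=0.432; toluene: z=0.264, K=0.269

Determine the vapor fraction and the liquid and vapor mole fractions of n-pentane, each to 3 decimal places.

ψ = 0.451, x_n-pentane = 0.146, y_n-pentane = 0.295

Material balance + equilibrium reduce to Σ zᵢ(Kᵢ−1)/(1+ψ(Kᵢ−1)) = 0.
g(0) = ΣzᵢKᵢ − 1 = 0.326 and g(1) = 1 − Σzᵢ/Kᵢ = -0.617, so a root lies in (0, 1).
Newton iteration, ψ⁰ = 0.49:
  ψ = 0.490: g = -0.0273, g' = -0.703 → ψ = 0.451
Converged at ψ = 0.451.
Compositions from xᵢ = zᵢ/(1+ψ(Kᵢ−1)), yᵢ = Kᵢxᵢ:
  diethyl ether: x = 0.176, y = 0.405
  n-pentane: x = 0.146, y = 0.295
  methanol: x = 0.103, y = 0.116
  n-heptane: x = 0.181, y = 0.078
  toluene: x = 0.394, y = 0.106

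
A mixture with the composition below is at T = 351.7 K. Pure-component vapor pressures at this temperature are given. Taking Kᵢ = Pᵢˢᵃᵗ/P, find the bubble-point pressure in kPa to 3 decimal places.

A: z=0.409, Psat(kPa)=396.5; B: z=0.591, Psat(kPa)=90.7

Pbub = 215.772 kPa

At the bubble point ψ → 0, so ΣzᵢKᵢ = 1 with Kᵢ = Pᵢˢᵃᵗ/P ⇒ P = ΣzᵢPᵢˢᵃᵗ.
P = 0.409·396.5 + 0.591·90.7 = 215.772 kPa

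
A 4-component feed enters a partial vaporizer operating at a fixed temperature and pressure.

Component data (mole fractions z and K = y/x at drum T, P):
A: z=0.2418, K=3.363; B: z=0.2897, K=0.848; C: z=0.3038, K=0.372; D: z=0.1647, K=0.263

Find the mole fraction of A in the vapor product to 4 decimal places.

Rachford–Rice: g(V/F) = Σ zᵢ(Kᵢ−1)/(1+V/F(Kᵢ−1)) = 0.
Feasibility: ΣzᵢKᵢ = 1.2152, Σzᵢ/Kᵢ = 1.8564 — both > 1, two phases present.
Newton iteration, V/F⁰ = 0.5:
  V/F = 0.5000: g = -0.25607, g' = -0.7705 → V/F = 0.1676
  V/F = 0.1676: g = 0.01233, g' = -0.9658 → V/F = 0.1804
  V/F = 0.1804: g = 0.00015, g' = -0.9421 → V/F = 0.1806
Converged at V/F = 0.1806.
Compositions from xᵢ = zᵢ/(1+V/F(Kᵢ−1)), yᵢ = Kᵢxᵢ:
  A: x = 0.1695, y = 0.5700
  B: x = 0.2979, y = 0.2526
  C: x = 0.3427, y = 0.1275
  D: x = 0.1900, y = 0.0500

y_A = 0.5700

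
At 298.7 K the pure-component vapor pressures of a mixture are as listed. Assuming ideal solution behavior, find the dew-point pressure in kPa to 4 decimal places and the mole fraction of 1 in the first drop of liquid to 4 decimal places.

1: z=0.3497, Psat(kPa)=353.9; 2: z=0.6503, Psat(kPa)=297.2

At the dew point ψ → 1, so Σzᵢ/Kᵢ = 1 with Kᵢ = Pᵢˢᵃᵗ/P ⇒ 1/P = Σzᵢ/Pᵢˢᵃᵗ.
1/P = 0.3497/353.9 + 0.6503/297.2 = 0.0031762 ⇒ P = 314.8395 kPa
xᵢ = zᵢP/Pᵢˢᵃᵗ ⇒ x_1 = 0.3497·314.8395/353.9 = 0.3111

Pdew = 314.8395 kPa, x_1 = 0.3111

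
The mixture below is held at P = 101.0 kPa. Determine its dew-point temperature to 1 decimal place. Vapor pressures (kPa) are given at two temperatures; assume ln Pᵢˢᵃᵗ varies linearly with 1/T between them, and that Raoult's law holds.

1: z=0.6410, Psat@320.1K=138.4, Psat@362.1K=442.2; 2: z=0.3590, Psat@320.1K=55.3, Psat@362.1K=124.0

Dew-point temperature: Σzᵢ·P/Pᵢˢᵃᵗ(T) = 1. Interpolate ln Pᵢˢᵃᵗ = aᵢ + bᵢ/T.
  T = 320.1 K: ΣzᵢP/Pᵢˢᵃᵗ = 1.1235
  T = 362.1 K: ΣzᵢP/Pᵢˢᵃᵗ = 0.4388
  T = 341.1 K: ΣzᵢP/Pᵢˢᵃᵗ = 0.6796
  T = 330.6 K: ΣzᵢP/Pᵢˢᵃᵗ = 0.8659
  T = 325.4 K: ΣzᵢP/Pᵢˢᵃᵗ = 0.9828
  T = 322.8 K: ΣzᵢP/Pᵢˢᵃᵗ = 1.0488
Interpolating between 322.8 K and 325.4 K gives T ≈ 324.7 K.

T = 324.7 K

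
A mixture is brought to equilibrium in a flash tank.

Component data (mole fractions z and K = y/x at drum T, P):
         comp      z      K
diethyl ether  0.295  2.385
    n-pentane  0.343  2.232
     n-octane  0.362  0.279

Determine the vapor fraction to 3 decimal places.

Rachford–Rice: g(ψ) = Σ zᵢ(Kᵢ−1)/(1+ψ(Kᵢ−1)) = 0.
Feasibility: ΣzᵢKᵢ = 1.570, Σzᵢ/Kᵢ = 1.575 — both > 1, two phases present.
Newton iteration, ψ⁰ = 0.5:
  ψ = 0.500: g = 0.0948, g' = -0.857 → ψ = 0.611
  ψ = 0.611: g = -0.0037, g' = -0.936 → ψ = 0.607
Converged at ψ = 0.607.

ψ = 0.607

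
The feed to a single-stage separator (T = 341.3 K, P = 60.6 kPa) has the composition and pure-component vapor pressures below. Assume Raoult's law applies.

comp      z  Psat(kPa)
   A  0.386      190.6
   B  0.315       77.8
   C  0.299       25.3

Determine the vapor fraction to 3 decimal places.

ψ = 0.881

Raoult's law: Kᵢ = Pᵢˢᵃᵗ/P = Pᵢˢᵃᵗ/60.6.
  K_A = 190.6/60.6 = 3.14521, K_B = 77.8/60.6 = 1.28383, K_C = 25.3/60.6 = 0.41749
Rachford–Rice: g(ψ) = Σ zᵢ(Kᵢ−1)/(1+ψ(Kᵢ−1)) = 0.
Check two-phase: ΣzᵢKᵢ = 1.743 > 1 and Σzᵢ/Kᵢ = 1.084 > 1, so g(0) = 0.743 > 0 and g(1) = -0.084 < 0.
Newton iteration, ψ⁰ = 0.39:
  ψ = 0.390: g = 0.3060, g' = -0.717 → ψ = 0.817
  ψ = 0.817: g = 0.0412, g' = -0.620 → ψ = 0.883
  ψ = 0.883: g = -0.0012, g' = -0.659 → ψ = 0.881
Converged at ψ = 0.881.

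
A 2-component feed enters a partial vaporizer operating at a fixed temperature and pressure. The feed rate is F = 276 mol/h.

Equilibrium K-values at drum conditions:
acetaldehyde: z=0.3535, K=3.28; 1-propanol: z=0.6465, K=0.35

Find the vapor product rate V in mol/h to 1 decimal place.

V = 71.8 mol/h

Rachford–Rice: g(ψ) = Σ zᵢ(Kᵢ−1)/(1+ψ(Kᵢ−1)) = 0.
Feasibility: ΣzᵢKᵢ = 1.3858, Σzᵢ/Kᵢ = 1.9549 — both > 1, two phases present.
Binary case is linear: z₁(K₁−1)(1+ψ(K₂−1)) + z₂(K₂−1)(1+ψ(K₁−1)) = 0
⇒ ψ = [z₁(K₁−1)+z₂(K₂−1)] / [−(K₁−1)(K₂−1)] = 0.38575/1.48200 = 0.2603
Then V = ψ·F = 0.2603·276 = 71.8 mol/h and L = F − V = 204.2 mol/h.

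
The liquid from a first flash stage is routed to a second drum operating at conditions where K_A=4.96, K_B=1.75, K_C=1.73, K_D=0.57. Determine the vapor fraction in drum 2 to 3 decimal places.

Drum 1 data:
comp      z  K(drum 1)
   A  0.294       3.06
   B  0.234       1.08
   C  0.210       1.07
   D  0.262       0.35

Drum 1:
Rachford–Rice: g(ψ₁) = Σ zᵢ(Kᵢ−1)/(1+ψ₁(Kᵢ−1)) = 0.
Check two-phase: ΣzᵢKᵢ = 1.469 > 1 and Σzᵢ/Kᵢ = 1.258 > 1, so g(0) = 0.469 > 0 and g(1) = -0.258 < 0.
Newton iteration, ψ₁⁰ = 0.39:
  ψ₁ = 0.390: g = 0.1402, g' = -0.585 → ψ₁ = 0.630
  ψ₁ = 0.630: g = 0.0072, g' = -0.556 → ψ₁ = 0.643
Converged at ψ₁ = 0.643.
Drum-1 compositions:
  A: x = 0.127, y = 0.387
  B: x = 0.223, y = 0.240
  C: x = 0.201, y = 0.215
  D: x = 0.450, y = 0.157
Drum-2 feed = drum-1 liquid: z₂ = (0.1265, 0.2226, 0.2010, 0.4500).
Drum 2:
Material balance + equilibrium reduce to Σ zᵢ(Kᵢ−1)/(1+ψ₂(Kᵢ−1)) = 0.
g(0) = ΣzᵢKᵢ − 1 = 0.621 and g(1) = 1 − Σzᵢ/Kᵢ = -0.058, so a root lies in (0, 1).
Newton iteration, ψ₂⁰ = 0.64:
  ψ₂ = 0.640: g = 0.0876, g' = -0.424 → ψ₂ = 0.846
  ψ₂ = 0.846: g = 0.0037, g' = -0.398 → ψ₂ = 0.856
Converged at ψ₂ = 0.856.
  A: x = 0.029, y = 0.143
  B: x = 0.136, y = 0.237
  C: x = 0.124, y = 0.214
  D: x = 0.712, y = 0.406

V/F (drum 2) = 0.856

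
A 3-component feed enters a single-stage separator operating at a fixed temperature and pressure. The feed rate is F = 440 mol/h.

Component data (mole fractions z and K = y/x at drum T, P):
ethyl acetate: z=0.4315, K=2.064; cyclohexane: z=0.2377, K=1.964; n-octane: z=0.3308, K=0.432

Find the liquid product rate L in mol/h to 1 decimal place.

Newton iteration, β⁰ = 0.5:
  β = 0.5000: g = 0.19188, g' = -0.5169 → β = 0.8712
  β = 0.8712: g = -0.00916, g' = -0.6151 → β = 0.8563
  β = 0.8563: g = -0.00008, g' = -0.6046 → β = 0.8562
Converged at β = 0.8562.
Then V = β·F = 0.8562·440 = 376.7 mol/h and L = F − V = 63.3 mol/h.

L = 63.3 mol/h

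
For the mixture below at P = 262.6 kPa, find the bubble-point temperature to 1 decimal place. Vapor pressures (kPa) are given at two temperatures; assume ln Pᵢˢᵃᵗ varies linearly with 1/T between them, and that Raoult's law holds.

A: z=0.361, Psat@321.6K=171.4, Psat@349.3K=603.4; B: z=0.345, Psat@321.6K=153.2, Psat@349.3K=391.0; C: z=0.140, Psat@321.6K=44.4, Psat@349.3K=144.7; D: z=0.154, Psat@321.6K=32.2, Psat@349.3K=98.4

T = 339.2 K

Bubble-point temperature: ΣzᵢPᵢˢᵃᵗ(T) = P. Interpolate ln Pᵢˢᵃᵗ = aᵢ + bᵢ/T.
  T = 321.6 K: ΣzᵢPᵢˢᵃᵗ = 125.90 kPa
  T = 349.3 K: ΣzᵢPᵢˢᵃᵗ = 388.13 kPa
  T = 335.5 K: ΣzᵢPᵢˢᵃᵗ = 226.07 kPa
  T = 342.4 K: ΣzᵢPᵢˢᵃᵗ = 297.64 kPa
  T = 338.9 K: ΣzᵢPᵢˢᵃᵗ = 259.20 kPa
  T = 340.6 K: ΣzᵢPᵢˢᵃᵗ = 277.29 kPa
Interpolating between 338.9 K and 340.6 K gives T ≈ 339.2 K.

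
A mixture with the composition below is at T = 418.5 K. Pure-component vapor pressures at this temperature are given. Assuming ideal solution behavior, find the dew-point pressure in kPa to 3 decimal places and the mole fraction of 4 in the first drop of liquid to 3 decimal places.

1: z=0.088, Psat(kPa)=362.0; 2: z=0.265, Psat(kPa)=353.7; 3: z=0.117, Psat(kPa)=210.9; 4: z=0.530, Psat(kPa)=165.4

Pdew = 210.463 kPa, x_4 = 0.674

At the dew point ψ → 1, so Σzᵢ/Kᵢ = 1 with Kᵢ = Pᵢˢᵃᵗ/P ⇒ 1/P = Σzᵢ/Pᵢˢᵃᵗ.
1/P = 0.088/362.0 + 0.265/353.7 + 0.117/210.9 + 0.530/165.4 = 0.004751 ⇒ P = 210.463 kPa
xᵢ = zᵢP/Pᵢˢᵃᵗ ⇒ x_4 = 0.530·210.463/165.4 = 0.674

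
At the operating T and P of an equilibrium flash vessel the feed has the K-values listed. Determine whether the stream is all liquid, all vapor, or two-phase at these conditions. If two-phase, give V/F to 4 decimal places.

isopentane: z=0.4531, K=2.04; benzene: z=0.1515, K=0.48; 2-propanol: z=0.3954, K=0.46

ΣzᵢKᵢ = 1.1789; Σzᵢ/Kᵢ = 1.3973.
Both exceed 1, so a two-phase solution exists.
Let ψ = V/F and solve Σ zᵢ(Kᵢ−1)/(1+ψ(Kᵢ−1)) = 0.
Iterate (Newton) starting at ψ = 0.5:
  ψ = 0.5000: g = -0.08893, g' = -0.5033 → ψ = 0.3233
  ψ = 0.3233: g = -0.00072, g' = -0.5029 → ψ = 0.3219
Converged at ψ = 0.3219.

two-phase, V/F = 0.3219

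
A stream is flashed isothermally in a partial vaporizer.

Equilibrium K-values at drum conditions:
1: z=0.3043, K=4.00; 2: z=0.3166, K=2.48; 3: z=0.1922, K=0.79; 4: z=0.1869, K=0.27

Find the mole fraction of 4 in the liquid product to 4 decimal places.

x_4 = 0.5450

Material balance + equilibrium reduce to Σ zᵢ(Kᵢ−1)/(1+V/F(Kᵢ−1)) = 0.
Feasibility: ΣzᵢKᵢ = 2.2047, Σzᵢ/Kᵢ = 1.1392 — both > 1, two phases present.
Newton–Raphson from V/F = 0.35:
  V/F = 0.3500: g = 0.52717, g' = -1.1422 → V/F = 0.8115
  V/F = 0.8115: g = 0.09527, g' = -0.9872 → V/F = 0.9080
  V/F = 0.9080: g = -0.00954, g' = -1.2130 → V/F = 0.9002
  V/F = 0.9002: g = -0.00010, g' = -1.1876 → V/F = 0.9001
Converged at V/F = 0.9001.
Compositions from xᵢ = zᵢ/(1+V/F(Kᵢ−1)), yᵢ = Kᵢxᵢ:
  1: x = 0.0822, y = 0.3289
  2: x = 0.1358, y = 0.3367
  3: x = 0.2370, y = 0.1872
  4: x = 0.5450, y = 0.1472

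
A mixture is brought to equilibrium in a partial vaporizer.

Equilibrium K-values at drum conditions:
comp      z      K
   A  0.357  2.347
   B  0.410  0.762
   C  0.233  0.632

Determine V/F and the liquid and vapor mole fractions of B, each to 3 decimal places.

Material balance + equilibrium reduce to Σ zᵢ(Kᵢ−1)/(1+V/F(Kᵢ−1)) = 0.
Check two-phase: ΣzᵢKᵢ = 1.298 > 1 and Σzᵢ/Kᵢ = 1.059 > 1, so g(0) = 0.298 > 0 and g(1) = -0.059 < 0.
Newton iteration, V/F⁰ = 0.52:
  V/F = 0.520: g = 0.0654, g' = -0.303 → V/F = 0.736
  V/F = 0.736: g = 0.0055, g' = -0.257 → V/F = 0.758
Converged at V/F = 0.758.
Compositions from xᵢ = zᵢ/(1+V/F(Kᵢ−1)), yᵢ = Kᵢxᵢ:
  A: x = 0.177, y = 0.415
  B: x = 0.500, y = 0.381
  C: x = 0.323, y = 0.204

V/F = 0.758, x_B = 0.500, y_B = 0.381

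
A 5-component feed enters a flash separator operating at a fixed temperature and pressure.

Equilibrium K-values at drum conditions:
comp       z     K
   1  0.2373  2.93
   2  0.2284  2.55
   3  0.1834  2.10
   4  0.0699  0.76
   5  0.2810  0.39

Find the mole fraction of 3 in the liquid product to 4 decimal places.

x_3 = 0.0912

Let β = V/F and solve Σ zᵢ(Kᵢ−1)/(1+β(Kᵢ−1)) = 0.
Feasibility: ΣzᵢKᵢ = 1.8256, Σzᵢ/Kᵢ = 1.0704 — both > 1, two phases present.
Newton iteration, β⁰ = 0.5:
  β = 0.5000: g = 0.29698, g' = -0.7171 → β = 0.9141
  β = 0.9141: g = 0.00379, g' = -0.8057 → β = 0.9188
Converged at β = 0.9188.
Compositions from xᵢ = zᵢ/(1+β(Kᵢ−1)), yᵢ = Kᵢxᵢ:
  1: x = 0.0856, y = 0.2507
  2: x = 0.0942, y = 0.2403
  3: x = 0.0912, y = 0.1915
  4: x = 0.0897, y = 0.0682
  5: x = 0.6393, y = 0.2493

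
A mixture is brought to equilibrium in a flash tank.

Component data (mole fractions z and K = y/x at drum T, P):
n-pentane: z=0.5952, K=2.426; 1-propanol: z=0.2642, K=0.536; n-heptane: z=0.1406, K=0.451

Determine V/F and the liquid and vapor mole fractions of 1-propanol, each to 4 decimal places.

V/F = 0.9152, x_1-propanol = 0.4592, y_1-propanol = 0.2461

Material balance + equilibrium reduce to Σ zᵢ(Kᵢ−1)/(1+V/F(Kᵢ−1)) = 0.
Check two-phase: ΣzᵢKᵢ = 1.6490 > 1 and Σzᵢ/Kᵢ = 1.0500 > 1, so g(0) = 0.6490 > 0 and g(1) = -0.0500 < 0.
Newton–Raphson from V/F = 0.4:
  V/F = 0.4000: g = 0.29103, g' = -0.6461 → V/F = 0.8504
  V/F = 0.8504: g = 0.03630, g' = -0.5515 → V/F = 0.9162
  V/F = 0.9162: g = -0.00059, g' = -0.5712 → V/F = 0.9152
Converged at V/F = 0.9152.
Compositions from xᵢ = zᵢ/(1+V/F(Kᵢ−1)), yᵢ = Kᵢxᵢ:
  n-pentane: x = 0.2582, y = 0.6264
  1-propanol: x = 0.4592, y = 0.2461
  n-heptane: x = 0.2826, y = 0.1274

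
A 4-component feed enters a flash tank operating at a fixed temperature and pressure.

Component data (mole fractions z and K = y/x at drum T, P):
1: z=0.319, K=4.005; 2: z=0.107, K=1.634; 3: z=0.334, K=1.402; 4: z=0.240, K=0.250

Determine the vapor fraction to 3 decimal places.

ψ = 0.780

Let ψ = V/F and solve Σ zᵢ(Kᵢ−1)/(1+ψ(Kᵢ−1)) = 0.
Check two-phase: ΣzᵢKᵢ = 1.981 > 1 and Σzᵢ/Kᵢ = 1.343 > 1, so g(0) = 0.981 > 0 and g(1) = -0.343 < 0.
Iterate (Newton) starting at ψ = 0.5:
  ψ = 0.500: g = 0.2584, g' = -0.868 → ψ = 0.798
  ψ = 0.798: g = -0.0192, g' = -1.136 → ψ = 0.781
  ψ = 0.781: g = -0.0004, g' = -1.094 → ψ = 0.780
Converged at ψ = 0.780.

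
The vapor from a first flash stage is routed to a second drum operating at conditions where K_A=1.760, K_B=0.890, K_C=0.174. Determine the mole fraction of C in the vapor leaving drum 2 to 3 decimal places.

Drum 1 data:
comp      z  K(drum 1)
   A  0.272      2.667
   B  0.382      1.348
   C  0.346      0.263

y_C (drum 2) = 0.038

Drum 1:
Rachford–Rice: g(ψ₁) = Σ zᵢ(Kᵢ−1)/(1+ψ₁(Kᵢ−1)) = 0.
Check two-phase: ΣzᵢKᵢ = 1.331 > 1 and Σzᵢ/Kᵢ = 1.701 > 1, so g(0) = 0.331 > 0 and g(1) = -0.701 < 0.
Newton iteration, ψ₁⁰ = 0.61:
  ψ₁ = 0.610: g = -0.1288, g' = -0.838 → ψ₁ = 0.456
  ψ₁ = 0.456: g = -0.0119, g' = -0.705 → ψ₁ = 0.439
Converged at ψ₁ = 0.439.
Drum-1 compositions:
  A: x = 0.157, y = 0.419
  B: x = 0.331, y = 0.447
  C: x = 0.512, y = 0.135
Drum-2 feed = drum-1 vapor: z₂ = (0.4188, 0.4467, 0.1346).
Drum 2:
Let ψ₂ = V/F and solve Σ zᵢ(Kᵢ−1)/(1+ψ₂(Kᵢ−1)) = 0.
Feasibility: ΣzᵢKᵢ = 1.158, Σzᵢ/Kᵢ = 1.513 — both > 1, two phases present.
Iterate (Newton) starting at ψ₂ = 0.5:
  ψ₂ = 0.500: g = -0.0107, g' = -0.400 → ψ₂ = 0.473
Converged at ψ₂ = 0.473.
  A: x = 0.308, y = 0.542
  B: x = 0.471, y = 0.419
  C: x = 0.221, y = 0.038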